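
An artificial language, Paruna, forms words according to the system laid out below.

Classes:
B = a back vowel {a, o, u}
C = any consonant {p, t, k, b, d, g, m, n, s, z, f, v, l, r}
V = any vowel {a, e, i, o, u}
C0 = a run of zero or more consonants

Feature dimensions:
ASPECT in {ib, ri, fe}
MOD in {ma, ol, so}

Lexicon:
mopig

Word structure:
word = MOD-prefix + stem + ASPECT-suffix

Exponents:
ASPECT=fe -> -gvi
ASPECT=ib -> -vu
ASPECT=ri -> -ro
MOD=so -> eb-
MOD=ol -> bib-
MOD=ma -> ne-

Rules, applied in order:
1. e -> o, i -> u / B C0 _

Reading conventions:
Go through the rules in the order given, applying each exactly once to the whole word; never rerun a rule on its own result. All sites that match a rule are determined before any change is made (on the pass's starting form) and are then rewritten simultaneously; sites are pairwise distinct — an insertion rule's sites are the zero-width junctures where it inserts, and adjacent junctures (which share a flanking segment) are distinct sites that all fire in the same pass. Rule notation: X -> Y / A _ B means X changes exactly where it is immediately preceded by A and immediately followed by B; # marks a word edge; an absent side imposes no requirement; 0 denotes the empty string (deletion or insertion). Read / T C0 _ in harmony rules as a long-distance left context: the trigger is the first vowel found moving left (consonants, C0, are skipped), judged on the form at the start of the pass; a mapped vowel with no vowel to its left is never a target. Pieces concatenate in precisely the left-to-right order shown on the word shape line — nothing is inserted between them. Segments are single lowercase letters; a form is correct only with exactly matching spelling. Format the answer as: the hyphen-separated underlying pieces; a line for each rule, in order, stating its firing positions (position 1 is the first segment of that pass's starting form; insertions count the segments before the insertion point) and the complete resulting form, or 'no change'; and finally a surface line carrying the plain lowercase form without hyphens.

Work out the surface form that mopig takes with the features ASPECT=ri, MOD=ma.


underlying: ne-mopig-ro
1. e -> o, i -> u / B C0 _: fires at position(s) 6: nemopugro
surface: nemopugro


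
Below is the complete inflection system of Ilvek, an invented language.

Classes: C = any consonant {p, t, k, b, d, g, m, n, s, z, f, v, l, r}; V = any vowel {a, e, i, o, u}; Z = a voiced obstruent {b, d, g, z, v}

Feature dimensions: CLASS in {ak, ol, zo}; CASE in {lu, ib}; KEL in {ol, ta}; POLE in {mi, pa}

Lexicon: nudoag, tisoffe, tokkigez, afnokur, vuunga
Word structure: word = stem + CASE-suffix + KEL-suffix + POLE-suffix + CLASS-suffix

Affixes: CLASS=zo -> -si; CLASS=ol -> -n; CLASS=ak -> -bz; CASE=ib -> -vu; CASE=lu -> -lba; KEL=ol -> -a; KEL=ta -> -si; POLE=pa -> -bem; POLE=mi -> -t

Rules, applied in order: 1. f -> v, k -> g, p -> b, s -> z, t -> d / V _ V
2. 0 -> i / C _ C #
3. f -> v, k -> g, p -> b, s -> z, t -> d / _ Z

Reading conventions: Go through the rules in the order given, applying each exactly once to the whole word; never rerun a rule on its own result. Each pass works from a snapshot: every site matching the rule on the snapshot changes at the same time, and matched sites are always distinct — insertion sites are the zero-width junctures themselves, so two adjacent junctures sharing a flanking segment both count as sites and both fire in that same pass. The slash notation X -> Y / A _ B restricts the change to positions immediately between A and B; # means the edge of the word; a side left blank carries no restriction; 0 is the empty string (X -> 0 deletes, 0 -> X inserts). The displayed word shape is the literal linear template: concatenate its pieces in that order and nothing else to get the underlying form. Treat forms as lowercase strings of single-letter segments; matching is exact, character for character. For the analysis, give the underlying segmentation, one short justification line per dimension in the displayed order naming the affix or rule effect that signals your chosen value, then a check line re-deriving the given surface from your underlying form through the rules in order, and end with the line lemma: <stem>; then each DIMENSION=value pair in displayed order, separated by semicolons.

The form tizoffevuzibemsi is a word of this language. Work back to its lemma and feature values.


underlying: tisoffe-vu-si-bem-si
CLASS=zo - signalled by the affix -si
CASE=ib - signalled by the affix -vu
KEL=ta - signalled by the affix -si
POLE=pa - signalled by the affix -bem
check: tisoffevusibemsi -> tizoffevuzibemsi -> tizoffevuzibemsi -> tizoffevuzibemsi
lemma: tisoffe; CLASS=zo; CASE=ib; KEL=ta; POLE=pa


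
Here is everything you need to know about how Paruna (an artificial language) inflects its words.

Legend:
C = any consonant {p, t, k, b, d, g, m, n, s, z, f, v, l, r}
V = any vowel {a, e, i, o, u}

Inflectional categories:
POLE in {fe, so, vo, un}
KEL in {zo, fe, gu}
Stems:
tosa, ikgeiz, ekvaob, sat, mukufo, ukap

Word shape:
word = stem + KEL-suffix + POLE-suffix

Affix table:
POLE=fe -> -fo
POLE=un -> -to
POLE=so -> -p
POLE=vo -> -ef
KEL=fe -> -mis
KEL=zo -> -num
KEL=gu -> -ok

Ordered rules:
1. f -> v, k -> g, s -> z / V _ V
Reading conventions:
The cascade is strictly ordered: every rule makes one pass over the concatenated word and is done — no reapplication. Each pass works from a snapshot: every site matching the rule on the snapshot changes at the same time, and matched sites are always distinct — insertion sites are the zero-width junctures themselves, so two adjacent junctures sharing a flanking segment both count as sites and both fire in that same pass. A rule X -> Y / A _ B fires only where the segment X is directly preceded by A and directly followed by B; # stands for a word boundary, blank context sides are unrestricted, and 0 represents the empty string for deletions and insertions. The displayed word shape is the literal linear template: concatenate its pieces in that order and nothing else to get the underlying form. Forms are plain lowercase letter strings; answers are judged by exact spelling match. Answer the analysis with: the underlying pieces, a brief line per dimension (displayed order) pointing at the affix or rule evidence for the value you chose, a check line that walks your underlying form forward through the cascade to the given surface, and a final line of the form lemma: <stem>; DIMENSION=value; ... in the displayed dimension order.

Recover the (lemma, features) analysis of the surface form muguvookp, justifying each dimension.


underlying: mukufo-ok-p
POLE=so - signalled by the affix -p
KEL=gu - signalled by the affix -ok
check: mukufookp -> muguvookp
lemma: mukufo; POLE=so; KEL=gu


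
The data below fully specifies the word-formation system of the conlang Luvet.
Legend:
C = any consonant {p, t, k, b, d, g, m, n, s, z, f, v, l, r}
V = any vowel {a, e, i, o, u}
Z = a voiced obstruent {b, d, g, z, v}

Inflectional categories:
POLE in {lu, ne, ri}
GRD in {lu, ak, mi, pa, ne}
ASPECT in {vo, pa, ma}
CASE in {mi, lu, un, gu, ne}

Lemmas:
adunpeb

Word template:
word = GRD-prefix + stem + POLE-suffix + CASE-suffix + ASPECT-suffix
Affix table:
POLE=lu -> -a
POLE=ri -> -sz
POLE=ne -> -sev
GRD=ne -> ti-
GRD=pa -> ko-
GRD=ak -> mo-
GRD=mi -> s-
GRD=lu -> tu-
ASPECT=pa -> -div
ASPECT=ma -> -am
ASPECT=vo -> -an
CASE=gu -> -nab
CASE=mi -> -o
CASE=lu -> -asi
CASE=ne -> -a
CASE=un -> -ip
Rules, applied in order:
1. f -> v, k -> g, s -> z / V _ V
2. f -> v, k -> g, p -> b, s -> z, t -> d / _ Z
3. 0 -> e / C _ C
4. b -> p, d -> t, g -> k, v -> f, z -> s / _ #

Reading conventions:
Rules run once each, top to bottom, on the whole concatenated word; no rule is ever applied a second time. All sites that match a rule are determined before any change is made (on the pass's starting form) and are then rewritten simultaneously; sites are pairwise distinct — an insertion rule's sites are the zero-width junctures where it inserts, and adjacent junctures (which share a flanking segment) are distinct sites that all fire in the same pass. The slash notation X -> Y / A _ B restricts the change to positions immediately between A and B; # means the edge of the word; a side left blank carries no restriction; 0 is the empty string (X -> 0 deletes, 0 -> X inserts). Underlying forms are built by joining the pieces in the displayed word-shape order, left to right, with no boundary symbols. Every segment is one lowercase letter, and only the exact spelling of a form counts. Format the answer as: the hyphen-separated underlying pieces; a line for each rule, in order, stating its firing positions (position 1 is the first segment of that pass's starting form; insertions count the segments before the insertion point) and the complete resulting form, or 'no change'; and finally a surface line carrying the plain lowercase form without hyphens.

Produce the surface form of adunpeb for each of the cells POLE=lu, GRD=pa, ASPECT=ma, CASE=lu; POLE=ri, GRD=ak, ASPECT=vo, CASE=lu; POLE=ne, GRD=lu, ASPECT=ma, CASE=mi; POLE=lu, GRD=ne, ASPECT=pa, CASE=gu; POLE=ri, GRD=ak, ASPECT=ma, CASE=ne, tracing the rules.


cell POLE=lu, GRD=pa, ASPECT=ma, CASE=lu:
underlying: ko-adunpeb-a-asi-am
1. f -> v, k -> g, s -> z / V _ V: fires at position(s) 12: koadunpebaaziam
2. f -> v, k -> g, p -> b, s -> z, t -> d / _ Z: no change
3. 0 -> e / C _ C: inserts after position(s) 6: koadunepebaaziam
4. b -> p, d -> t, g -> k, v -> f, z -> s / _ #: no change
surface: koadunepebaaziam

cell POLE=ri, GRD=ak, ASPECT=vo, CASE=lu:
underlying: mo-adunpeb-sz-asi-an
1. f -> v, k -> g, s -> z / V _ V: fires at position(s) 13: moadunpebszazian
2. f -> v, k -> g, p -> b, s -> z, t -> d / _ Z: fires at position(s) 10: moadunpebzzazian
3. 0 -> e / C _ C: inserts after position(s) 6, 9, 10: moadunepebezezazian
4. b -> p, d -> t, g -> k, v -> f, z -> s / _ #: no change
surface: moadunepebezezazian

cell POLE=ne, GRD=lu, ASPECT=ma, CASE=mi:
underlying: tu-adunpeb-sev-o-am
1. f -> v, k -> g, s -> z / V _ V: no change
2. f -> v, k -> g, p -> b, s -> z, t -> d / _ Z: no change
3. 0 -> e / C _ C: inserts after position(s) 6, 9: tuadunepebesevoam
4. b -> p, d -> t, g -> k, v -> f, z -> s / _ #: no change
surface: tuadunepebesevoam

cell POLE=lu, GRD=ne, ASPECT=pa, CASE=gu:
underlying: ti-adunpeb-a-nab-div
1. f -> v, k -> g, s -> z / V _ V: no change
2. f -> v, k -> g, p -> b, s -> z, t -> d / _ Z: no change
3. 0 -> e / C _ C: inserts after position(s) 6, 13: tiadunepebanabediv
4. b -> p, d -> t, g -> k, v -> f, z -> s / _ #: fires at position(s) 18: tiadunepebanabedif
surface: tiadunepebanabedif

cell POLE=ri, GRD=ak, ASPECT=ma, CASE=ne:
underlying: mo-adunpeb-sz-a-am
1. f -> v, k -> g, s -> z / V _ V: no change
2. f -> v, k -> g, p -> b, s -> z, t -> d / _ Z: fires at position(s) 10: moadunpebzzaam
3. 0 -> e / C _ C: inserts after position(s) 6, 9, 10: moadunepebezezaam
4. b -> p, d -> t, g -> k, v -> f, z -> s / _ #: no change
surface: moadunepebezezaam


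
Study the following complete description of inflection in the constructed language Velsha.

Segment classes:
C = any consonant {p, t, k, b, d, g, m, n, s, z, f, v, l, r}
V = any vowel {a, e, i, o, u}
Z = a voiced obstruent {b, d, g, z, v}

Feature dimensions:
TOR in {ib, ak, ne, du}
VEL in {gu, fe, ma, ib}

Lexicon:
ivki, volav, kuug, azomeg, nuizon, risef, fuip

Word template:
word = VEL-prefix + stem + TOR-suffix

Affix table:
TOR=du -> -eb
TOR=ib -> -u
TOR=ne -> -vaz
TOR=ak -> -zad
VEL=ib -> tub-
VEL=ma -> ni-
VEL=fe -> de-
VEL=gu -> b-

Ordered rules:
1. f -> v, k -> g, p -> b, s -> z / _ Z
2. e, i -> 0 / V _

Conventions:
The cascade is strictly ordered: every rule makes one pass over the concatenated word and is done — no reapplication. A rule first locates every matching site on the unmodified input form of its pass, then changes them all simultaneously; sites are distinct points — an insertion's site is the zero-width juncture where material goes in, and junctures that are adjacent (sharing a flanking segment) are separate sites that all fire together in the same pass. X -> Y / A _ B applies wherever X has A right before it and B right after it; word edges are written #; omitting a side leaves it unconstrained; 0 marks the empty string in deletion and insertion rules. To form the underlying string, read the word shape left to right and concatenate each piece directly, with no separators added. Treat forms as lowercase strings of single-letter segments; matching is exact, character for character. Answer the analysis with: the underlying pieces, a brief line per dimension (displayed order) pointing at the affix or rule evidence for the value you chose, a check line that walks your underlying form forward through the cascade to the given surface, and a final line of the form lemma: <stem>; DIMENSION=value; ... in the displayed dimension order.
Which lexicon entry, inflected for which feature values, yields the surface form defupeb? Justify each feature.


underlying: de-fuip-eb
TOR=du - signalled by the affix -eb
VEL=fe - signalled by the affix de-
check: defuipeb -> defuipeb -> defupeb
lemma: fuip; TOR=du; VEL=fe


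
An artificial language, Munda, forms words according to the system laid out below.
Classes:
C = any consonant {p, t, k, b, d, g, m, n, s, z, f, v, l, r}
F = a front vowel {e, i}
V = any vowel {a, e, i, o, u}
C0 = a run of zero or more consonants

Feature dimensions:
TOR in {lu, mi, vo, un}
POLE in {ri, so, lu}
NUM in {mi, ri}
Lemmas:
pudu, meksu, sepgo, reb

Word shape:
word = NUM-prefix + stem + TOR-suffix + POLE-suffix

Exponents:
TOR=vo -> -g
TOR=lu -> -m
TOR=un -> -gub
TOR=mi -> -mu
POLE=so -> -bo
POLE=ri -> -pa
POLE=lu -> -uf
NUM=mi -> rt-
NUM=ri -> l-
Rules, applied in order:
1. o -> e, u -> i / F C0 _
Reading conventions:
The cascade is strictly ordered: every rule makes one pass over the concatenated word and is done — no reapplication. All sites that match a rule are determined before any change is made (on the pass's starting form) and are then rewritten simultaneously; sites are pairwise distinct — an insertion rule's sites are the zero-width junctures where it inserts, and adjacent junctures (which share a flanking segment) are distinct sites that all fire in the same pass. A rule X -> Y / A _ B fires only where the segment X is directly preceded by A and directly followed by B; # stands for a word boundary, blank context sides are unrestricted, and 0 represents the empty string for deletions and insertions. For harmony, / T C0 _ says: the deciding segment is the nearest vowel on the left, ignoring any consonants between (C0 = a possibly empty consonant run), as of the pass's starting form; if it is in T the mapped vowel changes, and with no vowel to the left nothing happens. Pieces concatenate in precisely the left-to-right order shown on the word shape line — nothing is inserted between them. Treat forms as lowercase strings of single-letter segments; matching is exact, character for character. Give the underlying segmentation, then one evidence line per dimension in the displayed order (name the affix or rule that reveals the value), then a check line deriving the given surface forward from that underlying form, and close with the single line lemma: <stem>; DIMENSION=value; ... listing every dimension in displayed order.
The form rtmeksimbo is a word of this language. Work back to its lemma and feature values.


underlying: rt-meksu-m-bo
TOR=lu - signalled by the affix -m
POLE=so - signalled by the affix -bo
NUM=mi - signalled by the affix rt-
check: rtmeksumbo -> rtmeksimbo
lemma: meksu; TOR=lu; POLE=so; NUM=mi


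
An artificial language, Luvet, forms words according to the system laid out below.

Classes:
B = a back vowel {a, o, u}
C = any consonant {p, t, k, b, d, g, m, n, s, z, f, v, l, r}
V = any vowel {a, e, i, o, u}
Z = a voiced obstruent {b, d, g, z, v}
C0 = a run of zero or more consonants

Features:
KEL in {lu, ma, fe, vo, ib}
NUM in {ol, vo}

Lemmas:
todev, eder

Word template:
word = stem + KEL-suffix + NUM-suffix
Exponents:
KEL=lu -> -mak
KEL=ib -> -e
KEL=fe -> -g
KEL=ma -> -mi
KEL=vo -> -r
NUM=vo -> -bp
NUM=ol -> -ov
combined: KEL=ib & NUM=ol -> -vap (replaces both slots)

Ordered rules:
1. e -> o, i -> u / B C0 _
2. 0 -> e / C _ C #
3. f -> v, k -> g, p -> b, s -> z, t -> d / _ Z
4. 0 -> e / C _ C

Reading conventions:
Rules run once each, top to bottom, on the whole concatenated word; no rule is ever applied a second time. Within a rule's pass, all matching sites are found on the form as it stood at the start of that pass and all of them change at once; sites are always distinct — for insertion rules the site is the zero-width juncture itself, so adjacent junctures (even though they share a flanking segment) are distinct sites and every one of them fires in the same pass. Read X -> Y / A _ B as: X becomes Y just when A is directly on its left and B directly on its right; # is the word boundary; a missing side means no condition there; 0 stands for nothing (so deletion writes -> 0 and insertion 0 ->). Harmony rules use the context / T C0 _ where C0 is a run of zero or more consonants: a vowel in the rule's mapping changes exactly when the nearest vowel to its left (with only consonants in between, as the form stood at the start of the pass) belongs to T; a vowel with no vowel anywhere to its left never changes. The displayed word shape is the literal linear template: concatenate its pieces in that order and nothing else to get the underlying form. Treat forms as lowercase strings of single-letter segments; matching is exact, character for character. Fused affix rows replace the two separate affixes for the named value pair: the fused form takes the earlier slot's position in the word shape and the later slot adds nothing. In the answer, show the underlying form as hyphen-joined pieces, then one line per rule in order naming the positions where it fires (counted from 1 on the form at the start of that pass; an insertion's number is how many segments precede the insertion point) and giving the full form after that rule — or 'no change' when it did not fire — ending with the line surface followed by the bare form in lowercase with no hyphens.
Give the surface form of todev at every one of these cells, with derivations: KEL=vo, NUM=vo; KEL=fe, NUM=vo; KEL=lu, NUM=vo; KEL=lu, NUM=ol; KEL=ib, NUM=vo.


cell KEL=vo, NUM=vo:
underlying: todev-r-bp
1. e -> o, i -> u / B C0 _: fires at position(s) 4: todovrbp
2. 0 -> e / C _ C #: inserts after position(s) 7: todovrbep
3. f -> v, k -> g, p -> b, s -> z, t -> d / _ Z: no change
4. 0 -> e / C _ C: inserts after position(s) 5, 6: todoverebep
surface: todoverebep

cell KEL=fe, NUM=vo:
underlying: todev-g-bp
1. e -> o, i -> u / B C0 _: fires at position(s) 4: todovgbp
2. 0 -> e / C _ C #: inserts after position(s) 7: todovgbep
3. f -> v, k -> g, p -> b, s -> z, t -> d / _ Z: no change
4. 0 -> e / C _ C: inserts after position(s) 5, 6: todovegebep
surface: todovegebep

cell KEL=lu, NUM=vo:
underlying: todev-mak-bp
1. e -> o, i -> u / B C0 _: fires at position(s) 4: todovmakbp
2. 0 -> e / C _ C #: inserts after position(s) 9: todovmakbep
3. f -> v, k -> g, p -> b, s -> z, t -> d / _ Z: fires at position(s) 8: todovmagbep
4. 0 -> e / C _ C: inserts after position(s) 5, 8: todovemagebep
surface: todovemagebep

cell KEL=lu, NUM=ol:
underlying: todev-mak-ov
1. e -> o, i -> u / B C0 _: fires at position(s) 4: todovmakov
2. 0 -> e / C _ C #: no change
3. f -> v, k -> g, p -> b, s -> z, t -> d / _ Z: no change
4. 0 -> e / C _ C: inserts after position(s) 5: todovemakov
surface: todovemakov

cell KEL=ib, NUM=vo:
underlying: todev-e-bp
1. e -> o, i -> u / B C0 _: fires at position(s) 4: todovebp
2. 0 -> e / C _ C #: inserts after position(s) 7: todovebep
3. f -> v, k -> g, p -> b, s -> z, t -> d / _ Z: no change
4. 0 -> e / C _ C: no change
surface: todovebep


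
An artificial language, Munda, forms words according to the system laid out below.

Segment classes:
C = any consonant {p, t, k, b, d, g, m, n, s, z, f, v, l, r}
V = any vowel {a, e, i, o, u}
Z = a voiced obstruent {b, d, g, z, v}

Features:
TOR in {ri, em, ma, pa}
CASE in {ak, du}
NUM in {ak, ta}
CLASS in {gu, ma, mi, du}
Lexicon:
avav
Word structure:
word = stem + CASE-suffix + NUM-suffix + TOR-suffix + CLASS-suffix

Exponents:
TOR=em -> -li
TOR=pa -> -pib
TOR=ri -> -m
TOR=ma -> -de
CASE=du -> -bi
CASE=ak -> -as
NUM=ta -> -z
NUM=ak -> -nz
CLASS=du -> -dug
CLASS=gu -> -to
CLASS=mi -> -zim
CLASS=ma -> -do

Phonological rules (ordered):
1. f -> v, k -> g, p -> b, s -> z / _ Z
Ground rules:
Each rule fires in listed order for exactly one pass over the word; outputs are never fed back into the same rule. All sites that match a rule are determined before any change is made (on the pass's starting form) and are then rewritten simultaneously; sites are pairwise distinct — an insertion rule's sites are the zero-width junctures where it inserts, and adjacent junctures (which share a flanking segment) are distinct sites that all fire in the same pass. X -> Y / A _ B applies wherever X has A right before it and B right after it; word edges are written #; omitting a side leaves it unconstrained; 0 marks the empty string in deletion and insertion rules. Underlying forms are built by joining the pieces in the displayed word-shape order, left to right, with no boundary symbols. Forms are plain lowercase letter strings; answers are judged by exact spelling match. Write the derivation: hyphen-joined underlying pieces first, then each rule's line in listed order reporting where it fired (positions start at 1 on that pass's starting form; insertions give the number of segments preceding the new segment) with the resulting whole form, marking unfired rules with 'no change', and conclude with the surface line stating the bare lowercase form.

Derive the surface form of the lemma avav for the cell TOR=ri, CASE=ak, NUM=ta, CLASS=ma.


underlying: avav-as-z-m-do
1. f -> v, k -> g, p -> b, s -> z / _ Z: fires at position(s) 6: avavazzmdo
surface: avavazzmdo


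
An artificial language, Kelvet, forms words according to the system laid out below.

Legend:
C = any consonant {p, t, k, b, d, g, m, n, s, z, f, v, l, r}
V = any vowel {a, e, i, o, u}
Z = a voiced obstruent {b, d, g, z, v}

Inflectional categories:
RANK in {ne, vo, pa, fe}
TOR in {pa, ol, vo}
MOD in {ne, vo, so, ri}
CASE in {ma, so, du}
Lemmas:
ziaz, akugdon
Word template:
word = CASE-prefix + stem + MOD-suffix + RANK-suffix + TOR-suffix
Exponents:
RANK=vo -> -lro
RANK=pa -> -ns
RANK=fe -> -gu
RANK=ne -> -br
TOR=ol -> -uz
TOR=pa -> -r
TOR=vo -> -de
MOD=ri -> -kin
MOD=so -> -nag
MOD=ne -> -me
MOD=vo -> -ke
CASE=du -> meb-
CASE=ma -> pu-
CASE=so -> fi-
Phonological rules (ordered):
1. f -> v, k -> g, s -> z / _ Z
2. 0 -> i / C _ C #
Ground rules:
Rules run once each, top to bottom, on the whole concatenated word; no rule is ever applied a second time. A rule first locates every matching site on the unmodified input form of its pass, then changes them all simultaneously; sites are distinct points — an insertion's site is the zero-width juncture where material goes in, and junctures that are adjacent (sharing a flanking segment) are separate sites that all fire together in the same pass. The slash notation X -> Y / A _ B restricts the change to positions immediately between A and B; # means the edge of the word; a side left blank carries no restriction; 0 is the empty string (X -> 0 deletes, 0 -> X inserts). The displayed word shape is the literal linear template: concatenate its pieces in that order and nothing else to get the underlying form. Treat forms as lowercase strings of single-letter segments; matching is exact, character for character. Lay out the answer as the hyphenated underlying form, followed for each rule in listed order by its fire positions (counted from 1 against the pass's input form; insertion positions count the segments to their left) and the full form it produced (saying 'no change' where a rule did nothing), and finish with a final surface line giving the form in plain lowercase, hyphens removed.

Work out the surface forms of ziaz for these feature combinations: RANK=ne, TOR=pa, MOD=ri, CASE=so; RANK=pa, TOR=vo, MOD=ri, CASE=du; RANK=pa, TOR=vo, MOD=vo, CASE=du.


cell RANK=ne, TOR=pa, MOD=ri, CASE=so:
underlying: fi-ziaz-kin-br-r
1. f -> v, k -> g, s -> z / _ Z: no change
2. 0 -> i / C _ C #: inserts after position(s) 11: fiziazkinbrir
surface: fiziazkinbrir

cell RANK=pa, TOR=vo, MOD=ri, CASE=du:
underlying: meb-ziaz-kin-ns-de
1. f -> v, k -> g, s -> z / _ Z: fires at position(s) 12: mebziazkinnzde
2. 0 -> i / C _ C #: no change
surface: mebziazkinnzde

cell RANK=pa, TOR=vo, MOD=vo, CASE=du:
underlying: meb-ziaz-ke-ns-de
1. f -> v, k -> g, s -> z / _ Z: fires at position(s) 11: mebziazkenzde
2. 0 -> i / C _ C #: no change
surface: mebziazkenzde


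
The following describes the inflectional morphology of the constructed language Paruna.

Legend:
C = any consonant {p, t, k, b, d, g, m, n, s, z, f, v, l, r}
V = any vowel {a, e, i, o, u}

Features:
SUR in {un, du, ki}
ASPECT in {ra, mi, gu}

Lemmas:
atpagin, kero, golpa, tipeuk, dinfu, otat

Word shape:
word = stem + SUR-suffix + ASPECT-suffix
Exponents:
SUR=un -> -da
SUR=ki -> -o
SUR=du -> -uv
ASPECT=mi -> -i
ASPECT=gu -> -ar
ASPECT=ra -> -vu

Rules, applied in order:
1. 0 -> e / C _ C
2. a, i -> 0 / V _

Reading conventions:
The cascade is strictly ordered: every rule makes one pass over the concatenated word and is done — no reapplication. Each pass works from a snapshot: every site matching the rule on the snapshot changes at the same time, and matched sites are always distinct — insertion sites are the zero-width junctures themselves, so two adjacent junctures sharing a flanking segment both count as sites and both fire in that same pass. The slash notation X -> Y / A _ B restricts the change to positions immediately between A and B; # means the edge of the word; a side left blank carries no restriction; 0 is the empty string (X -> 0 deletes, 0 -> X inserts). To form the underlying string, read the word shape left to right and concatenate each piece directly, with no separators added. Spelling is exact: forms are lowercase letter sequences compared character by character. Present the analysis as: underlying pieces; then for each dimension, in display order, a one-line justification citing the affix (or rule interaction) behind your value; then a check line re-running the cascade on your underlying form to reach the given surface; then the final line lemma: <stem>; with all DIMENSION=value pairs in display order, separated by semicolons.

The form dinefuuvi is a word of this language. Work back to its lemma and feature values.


underlying: dinfu-uv-i
SUR=du - signalled by the affix -uv
ASPECT=mi - signalled by the affix -i
check: dinfuuvi -> dinefuuvi -> dinefuuvi
lemma: dinfu; SUR=du; ASPECT=mi


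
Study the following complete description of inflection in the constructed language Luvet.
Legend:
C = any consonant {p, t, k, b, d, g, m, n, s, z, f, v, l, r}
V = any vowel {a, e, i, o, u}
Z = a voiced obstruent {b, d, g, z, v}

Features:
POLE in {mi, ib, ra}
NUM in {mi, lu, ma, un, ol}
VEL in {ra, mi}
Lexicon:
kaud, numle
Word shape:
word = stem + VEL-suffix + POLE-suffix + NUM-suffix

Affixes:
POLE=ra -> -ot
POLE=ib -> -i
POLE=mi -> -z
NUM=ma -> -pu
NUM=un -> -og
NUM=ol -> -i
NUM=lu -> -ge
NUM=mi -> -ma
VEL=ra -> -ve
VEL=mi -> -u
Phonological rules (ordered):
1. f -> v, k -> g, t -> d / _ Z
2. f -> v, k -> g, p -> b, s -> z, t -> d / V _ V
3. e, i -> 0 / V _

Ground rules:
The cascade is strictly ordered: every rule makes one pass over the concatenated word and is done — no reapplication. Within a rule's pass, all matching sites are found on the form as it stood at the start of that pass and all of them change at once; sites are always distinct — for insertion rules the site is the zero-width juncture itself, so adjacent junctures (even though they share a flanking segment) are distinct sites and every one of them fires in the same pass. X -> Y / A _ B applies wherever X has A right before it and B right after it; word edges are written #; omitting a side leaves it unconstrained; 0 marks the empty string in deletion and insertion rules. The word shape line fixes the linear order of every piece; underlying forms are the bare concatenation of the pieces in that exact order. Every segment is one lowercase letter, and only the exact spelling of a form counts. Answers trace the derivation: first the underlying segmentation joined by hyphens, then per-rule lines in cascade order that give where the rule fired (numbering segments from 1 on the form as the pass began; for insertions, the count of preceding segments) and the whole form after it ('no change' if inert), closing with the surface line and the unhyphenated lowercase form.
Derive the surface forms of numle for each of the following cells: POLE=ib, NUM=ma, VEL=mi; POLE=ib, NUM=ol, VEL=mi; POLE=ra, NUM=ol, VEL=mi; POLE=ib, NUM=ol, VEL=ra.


cell POLE=ib, NUM=ma, VEL=mi:
underlying: numle-u-i-pu
1. f -> v, k -> g, t -> d / _ Z: no change
2. f -> v, k -> g, p -> b, s -> z, t -> d / V _ V: fires at position(s) 8: numleuibu
3. e, i -> 0 / V _: fires at position(s) 7: numleubu
surface: numleubu

cell POLE=ib, NUM=ol, VEL=mi:
underlying: numle-u-i-i
1. f -> v, k -> g, t -> d / _ Z: no change
2. f -> v, k -> g, p -> b, s -> z, t -> d / V _ V: no change
3. e, i -> 0 / V _: fires at position(s) 7, 8: numleu
surface: numleu

cell POLE=ra, NUM=ol, VEL=mi:
underlying: numle-u-ot-i
1. f -> v, k -> g, t -> d / _ Z: no change
2. f -> v, k -> g, p -> b, s -> z, t -> d / V _ V: fires at position(s) 8: numleuodi
3. e, i -> 0 / V _: no change
surface: numleuodi

cell POLE=ib, NUM=ol, VEL=ra:
underlying: numle-ve-i-i
1. f -> v, k -> g, t -> d / _ Z: no change
2. f -> v, k -> g, p -> b, s -> z, t -> d / V _ V: no change
3. e, i -> 0 / V _: fires at position(s) 8, 9: numleve
surface: numleve


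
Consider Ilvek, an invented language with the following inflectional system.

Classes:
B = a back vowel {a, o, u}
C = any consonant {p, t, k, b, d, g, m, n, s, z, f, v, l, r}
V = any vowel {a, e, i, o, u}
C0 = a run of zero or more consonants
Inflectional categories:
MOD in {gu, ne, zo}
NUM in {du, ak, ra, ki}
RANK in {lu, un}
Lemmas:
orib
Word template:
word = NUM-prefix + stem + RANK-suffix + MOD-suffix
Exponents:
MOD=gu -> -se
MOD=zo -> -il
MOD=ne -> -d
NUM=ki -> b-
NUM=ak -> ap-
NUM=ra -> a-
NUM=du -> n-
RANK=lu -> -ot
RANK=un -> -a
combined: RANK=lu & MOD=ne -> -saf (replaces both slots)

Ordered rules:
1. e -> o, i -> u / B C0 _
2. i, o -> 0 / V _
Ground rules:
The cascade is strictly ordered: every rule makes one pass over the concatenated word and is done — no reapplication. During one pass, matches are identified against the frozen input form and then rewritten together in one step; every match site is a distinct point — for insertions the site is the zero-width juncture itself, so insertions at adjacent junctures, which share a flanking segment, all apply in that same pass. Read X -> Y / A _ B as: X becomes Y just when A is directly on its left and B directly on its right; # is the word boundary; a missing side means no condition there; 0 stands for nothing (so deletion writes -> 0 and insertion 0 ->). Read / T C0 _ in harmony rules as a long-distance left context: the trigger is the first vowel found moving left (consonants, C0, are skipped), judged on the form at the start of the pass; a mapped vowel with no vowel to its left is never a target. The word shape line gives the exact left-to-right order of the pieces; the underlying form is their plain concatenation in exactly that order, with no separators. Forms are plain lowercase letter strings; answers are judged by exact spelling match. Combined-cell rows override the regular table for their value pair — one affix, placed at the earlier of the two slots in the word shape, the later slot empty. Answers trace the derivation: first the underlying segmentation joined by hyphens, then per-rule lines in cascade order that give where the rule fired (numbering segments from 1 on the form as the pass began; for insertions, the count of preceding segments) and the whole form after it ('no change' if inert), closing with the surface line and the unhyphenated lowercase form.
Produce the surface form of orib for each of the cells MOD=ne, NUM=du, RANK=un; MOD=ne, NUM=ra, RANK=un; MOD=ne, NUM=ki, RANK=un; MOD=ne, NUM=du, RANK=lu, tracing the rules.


cell MOD=ne, NUM=du, RANK=un:
underlying: n-orib-a-d
1. e -> o, i -> u / B C0 _: fires at position(s) 4: norubad
2. i, o -> 0 / V _: no change
surface: norubad

cell MOD=ne, NUM=ra, RANK=un:
underlying: a-orib-a-d
1. e -> o, i -> u / B C0 _: fires at position(s) 4: aorubad
2. i, o -> 0 / V _: fires at position(s) 2: arubad
surface: arubad

cell MOD=ne, NUM=ki, RANK=un:
underlying: b-orib-a-d
1. e -> o, i -> u / B C0 _: fires at position(s) 4: borubad
2. i, o -> 0 / V _: no change
surface: borubad

cell MOD=ne, NUM=du, RANK=lu:
underlying: n-orib-saf
1. e -> o, i -> u / B C0 _: fires at position(s) 4: norubsaf
2. i, o -> 0 / V _: no change
surface: norubsaf


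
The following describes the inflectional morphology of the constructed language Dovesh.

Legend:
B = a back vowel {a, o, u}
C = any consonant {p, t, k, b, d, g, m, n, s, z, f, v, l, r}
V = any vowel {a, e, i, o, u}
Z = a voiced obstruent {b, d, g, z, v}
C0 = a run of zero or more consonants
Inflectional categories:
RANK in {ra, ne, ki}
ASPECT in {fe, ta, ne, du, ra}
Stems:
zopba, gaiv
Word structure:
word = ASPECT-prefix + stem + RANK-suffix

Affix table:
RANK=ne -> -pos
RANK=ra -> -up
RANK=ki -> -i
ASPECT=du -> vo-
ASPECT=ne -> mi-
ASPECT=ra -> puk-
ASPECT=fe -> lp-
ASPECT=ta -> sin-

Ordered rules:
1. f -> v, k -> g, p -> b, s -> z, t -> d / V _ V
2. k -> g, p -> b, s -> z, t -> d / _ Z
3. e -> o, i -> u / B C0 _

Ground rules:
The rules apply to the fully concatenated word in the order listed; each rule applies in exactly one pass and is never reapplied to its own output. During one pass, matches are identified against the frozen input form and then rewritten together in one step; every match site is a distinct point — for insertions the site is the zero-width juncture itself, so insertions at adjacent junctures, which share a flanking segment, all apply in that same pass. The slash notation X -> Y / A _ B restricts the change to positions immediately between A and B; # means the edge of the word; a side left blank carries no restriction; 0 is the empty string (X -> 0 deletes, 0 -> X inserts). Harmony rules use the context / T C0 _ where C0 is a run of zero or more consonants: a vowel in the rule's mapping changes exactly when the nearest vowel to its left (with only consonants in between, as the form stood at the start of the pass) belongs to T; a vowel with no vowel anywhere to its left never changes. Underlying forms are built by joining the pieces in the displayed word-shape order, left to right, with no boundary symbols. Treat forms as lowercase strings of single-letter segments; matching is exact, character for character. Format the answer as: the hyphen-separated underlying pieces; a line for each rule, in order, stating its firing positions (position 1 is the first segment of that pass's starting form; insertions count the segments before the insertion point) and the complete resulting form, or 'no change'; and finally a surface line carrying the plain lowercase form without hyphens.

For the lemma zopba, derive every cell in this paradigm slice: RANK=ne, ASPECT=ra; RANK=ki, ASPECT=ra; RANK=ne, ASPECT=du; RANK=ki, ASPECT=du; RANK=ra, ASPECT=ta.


cell RANK=ne, ASPECT=ra:
underlying: puk-zopba-pos
1. f -> v, k -> g, p -> b, s -> z, t -> d / V _ V: fires at position(s) 9: pukzopbabos
2. k -> g, p -> b, s -> z, t -> d / _ Z: fires at position(s) 3, 6: pugzobbabos
3. e -> o, i -> u / B C0 _: no change
surface: pugzobbabos

cell RANK=ki, ASPECT=ra:
underlying: puk-zopba-i
1. f -> v, k -> g, p -> b, s -> z, t -> d / V _ V: no change
2. k -> g, p -> b, s -> z, t -> d / _ Z: fires at position(s) 3, 6: pugzobbai
3. e -> o, i -> u / B C0 _: fires at position(s) 9: pugzobbau
surface: pugzobbau

cell RANK=ne, ASPECT=du:
underlying: vo-zopba-pos
1. f -> v, k -> g, p -> b, s -> z, t -> d / V _ V: fires at position(s) 8: vozopbabos
2. k -> g, p -> b, s -> z, t -> d / _ Z: fires at position(s) 5: vozobbabos
3. e -> o, i -> u / B C0 _: no change
surface: vozobbabos

cell RANK=ki, ASPECT=du:
underlying: vo-zopba-i
1. f -> v, k -> g, p -> b, s -> z, t -> d / V _ V: no change
2. k -> g, p -> b, s -> z, t -> d / _ Z: fires at position(s) 5: vozobbai
3. e -> o, i -> u / B C0 _: fires at position(s) 8: vozobbau
surface: vozobbau

cell RANK=ra, ASPECT=ta:
underlying: sin-zopba-up
1. f -> v, k -> g, p -> b, s -> z, t -> d / V _ V: no change
2. k -> g, p -> b, s -> z, t -> d / _ Z: fires at position(s) 6: sinzobbaup
3. e -> o, i -> u / B C0 _: no change
surface: sinzobbaup


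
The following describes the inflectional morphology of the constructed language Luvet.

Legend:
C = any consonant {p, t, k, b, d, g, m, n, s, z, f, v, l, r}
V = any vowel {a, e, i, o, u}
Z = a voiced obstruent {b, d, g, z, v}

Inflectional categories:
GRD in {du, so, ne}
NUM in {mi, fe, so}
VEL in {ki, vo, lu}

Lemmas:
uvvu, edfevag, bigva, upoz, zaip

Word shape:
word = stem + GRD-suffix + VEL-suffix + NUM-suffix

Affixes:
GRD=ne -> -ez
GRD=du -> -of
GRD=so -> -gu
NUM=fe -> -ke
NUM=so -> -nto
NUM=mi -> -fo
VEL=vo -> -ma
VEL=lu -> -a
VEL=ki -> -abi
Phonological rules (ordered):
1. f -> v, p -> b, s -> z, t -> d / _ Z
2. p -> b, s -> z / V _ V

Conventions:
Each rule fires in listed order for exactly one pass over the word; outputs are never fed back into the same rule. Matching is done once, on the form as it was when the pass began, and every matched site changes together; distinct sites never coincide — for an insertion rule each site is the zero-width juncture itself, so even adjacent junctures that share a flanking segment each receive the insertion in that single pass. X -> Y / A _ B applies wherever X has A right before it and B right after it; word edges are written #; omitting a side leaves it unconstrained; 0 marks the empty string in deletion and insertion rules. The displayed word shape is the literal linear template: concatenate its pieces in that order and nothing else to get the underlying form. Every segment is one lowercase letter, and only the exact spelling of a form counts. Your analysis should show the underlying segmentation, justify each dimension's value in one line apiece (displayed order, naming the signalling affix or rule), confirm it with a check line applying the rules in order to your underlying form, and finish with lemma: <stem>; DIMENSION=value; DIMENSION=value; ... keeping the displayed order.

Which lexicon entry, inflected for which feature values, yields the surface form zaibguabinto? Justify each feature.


underlying: zaip-gu-abi-nto
GRD=so - signalled by the affix -gu
NUM=so - signalled by the affix -nto
VEL=ki - signalled by the affix -abi
check: zaipguabinto -> zaibguabinto -> zaibguabinto
lemma: zaip; GRD=so; NUM=so; VEL=ki


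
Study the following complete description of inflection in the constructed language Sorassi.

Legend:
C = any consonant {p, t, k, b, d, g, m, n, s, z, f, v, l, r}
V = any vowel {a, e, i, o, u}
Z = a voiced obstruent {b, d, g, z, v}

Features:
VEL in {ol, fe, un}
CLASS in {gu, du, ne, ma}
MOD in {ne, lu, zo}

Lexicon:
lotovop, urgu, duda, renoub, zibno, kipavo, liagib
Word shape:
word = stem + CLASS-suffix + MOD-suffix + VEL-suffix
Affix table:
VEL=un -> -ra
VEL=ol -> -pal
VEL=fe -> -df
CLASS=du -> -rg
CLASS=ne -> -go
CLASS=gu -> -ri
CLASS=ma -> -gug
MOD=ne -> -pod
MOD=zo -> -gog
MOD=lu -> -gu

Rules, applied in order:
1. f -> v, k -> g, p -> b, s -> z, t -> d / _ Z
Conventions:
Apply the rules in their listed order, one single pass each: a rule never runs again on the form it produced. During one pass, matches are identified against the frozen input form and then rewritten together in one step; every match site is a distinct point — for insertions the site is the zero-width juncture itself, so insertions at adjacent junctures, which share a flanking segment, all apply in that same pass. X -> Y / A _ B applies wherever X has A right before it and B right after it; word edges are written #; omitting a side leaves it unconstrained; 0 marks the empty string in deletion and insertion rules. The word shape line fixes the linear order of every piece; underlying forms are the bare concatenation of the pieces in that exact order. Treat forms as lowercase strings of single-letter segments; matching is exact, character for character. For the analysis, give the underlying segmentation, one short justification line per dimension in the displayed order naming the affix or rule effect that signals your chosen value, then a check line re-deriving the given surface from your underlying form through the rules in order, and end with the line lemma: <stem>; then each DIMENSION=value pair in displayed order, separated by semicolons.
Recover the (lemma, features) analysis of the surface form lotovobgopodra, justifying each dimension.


underlying: lotovop-go-pod-ra
VEL=un - signalled by the affix -ra
CLASS=ne - signalled by the affix -go
MOD=ne - signalled by the affix -pod
check: lotovopgopodra -> lotovobgopodra
lemma: lotovop; VEL=un; CLASS=ne; MOD=ne
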